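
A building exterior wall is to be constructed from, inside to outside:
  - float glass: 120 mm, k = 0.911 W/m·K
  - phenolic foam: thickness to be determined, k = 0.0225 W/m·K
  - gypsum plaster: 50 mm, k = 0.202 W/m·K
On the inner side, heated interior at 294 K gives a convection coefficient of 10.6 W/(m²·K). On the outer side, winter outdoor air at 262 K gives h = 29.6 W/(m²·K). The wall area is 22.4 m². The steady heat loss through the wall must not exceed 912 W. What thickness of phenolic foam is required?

L ≈ 6.27 mm

Treating each layer as a thermal resistance in series:
R_inner film = 1/(h_i·A) = 1/(10.6×22.4) = 0.004212 K/W
R_float glass = L/(kA) = 0.12/(0.911×22.4) = 0.005881 K/W
R_gypsum plaster = L/(kA) = 0.05/(0.202×22.4) = 0.01105 K/W
R_outer film = 1/(h_o·A) = 1/(29.6×22.4) = 0.001508 K/W
Sum of the known resistances R_other = 0.02265 K/W
Required total resistance R_tot = ΔT/Q_allow = 32/912 = 0.03509 K/W
R_phenolic foam = R_tot − R_other = 0.01244 K/W
L = R·k·A = 0.01244×0.0225×22.4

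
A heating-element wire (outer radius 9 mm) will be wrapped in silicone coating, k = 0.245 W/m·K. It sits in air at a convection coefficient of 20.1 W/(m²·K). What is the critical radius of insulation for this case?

r_cr ≈ 12.2 mm

For a cylinder r_cr = k/h = 0.245/20.1
r_cr = 12.2 mm; since the bare radius (9 mm) is below r_cr, adding a thin layer of insulation will *increase* heat loss.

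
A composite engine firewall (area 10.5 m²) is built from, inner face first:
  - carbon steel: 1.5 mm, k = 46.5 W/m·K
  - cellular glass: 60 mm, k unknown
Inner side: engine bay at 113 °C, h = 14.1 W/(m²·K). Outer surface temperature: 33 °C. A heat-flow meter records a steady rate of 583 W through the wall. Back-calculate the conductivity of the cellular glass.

k ≈ 0.0438 W/(m·K)

Series thermal resistances:
R_inner film = 1/(h_i·A) = 1/(14.1×10.5) = 0.006754 K/W
R_carbon steel = L/(kA) = 0.0015/(46.5×10.5) = 3.072×10^-6 K/W
Sum of known resistances R_other = 0.006758 K/W
Total R = ΔT/Q = 80/583 = 0.1372 K/W
R_cellular glass = R_total − R_other = 0.1305 K/W
k = L/(R·A) = 0.06/(0.1305×10.5)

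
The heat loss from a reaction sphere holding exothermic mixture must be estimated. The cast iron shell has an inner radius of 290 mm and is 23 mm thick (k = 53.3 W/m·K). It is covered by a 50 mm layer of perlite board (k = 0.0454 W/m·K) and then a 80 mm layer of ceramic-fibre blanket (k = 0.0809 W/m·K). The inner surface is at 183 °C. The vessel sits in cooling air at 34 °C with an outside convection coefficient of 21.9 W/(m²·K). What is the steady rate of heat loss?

Q ≈ 116 W

Each spherical layer contributes R = (1/r_i − 1/r_o)/(4πk):
R_cast iron shell = (1/0.29 − 1/0.313)/(4π×53.3) = 3.783×10^-4 K/W
R_perlite board = (1/0.313 − 1/0.363)/(4π×0.0454) = 0.7714 K/W
R_ceramic-fibre blanket = (1/0.363 − 1/0.443)/(4π×0.0809) = 0.4894 K/W
R_outer film = 1/(h·4πr_o²) = 1/(21.9×4π×0.443²) = 0.01852 K/W
R_total = 1.28 K/W
Q = ΔT/R_total = 149/1.28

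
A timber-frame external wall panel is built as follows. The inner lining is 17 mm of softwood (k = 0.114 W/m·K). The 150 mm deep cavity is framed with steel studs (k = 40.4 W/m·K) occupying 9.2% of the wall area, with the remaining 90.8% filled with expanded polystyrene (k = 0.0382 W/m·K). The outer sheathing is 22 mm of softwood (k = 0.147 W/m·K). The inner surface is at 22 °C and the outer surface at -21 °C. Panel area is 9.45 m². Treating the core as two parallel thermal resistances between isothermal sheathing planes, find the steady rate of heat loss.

Q ≈ 1200 W

Sheathing layers in series; stud and cavity paths in parallel between them.
R_inner = 0.017/(0.114×9.45) = 0.01578 K/W
R_stud  = 0.15/(40.4×0.092×9.45) = 0.004271 K/W
R_cav   = 0.15/(0.0382×0.908×9.45) = 0.4576 K/W
1/R_core = 1/R_stud + 1/R_cav → R_core = 0.004231 K/W
R_outer = 0.022/(0.147×9.45) = 0.01584 K/W
R_total = 0.03585 K/W
Q = ΔT/R_total = 43/0.03585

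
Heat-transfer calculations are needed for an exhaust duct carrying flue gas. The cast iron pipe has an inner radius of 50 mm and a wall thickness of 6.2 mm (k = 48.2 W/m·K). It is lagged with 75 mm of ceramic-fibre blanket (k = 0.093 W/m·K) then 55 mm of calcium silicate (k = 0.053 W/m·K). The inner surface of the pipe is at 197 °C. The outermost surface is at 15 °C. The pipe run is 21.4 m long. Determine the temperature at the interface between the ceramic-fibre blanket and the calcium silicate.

T ≈ 91.5 °C

Cylindrical conduction, so R = ln(r₂/r₁)/(2πkL) per layer, in series:
R_cast iron pipe wall = ln(56.2/50)/(2π×48.2×21.4) = 1.804×10^-5 K/W
R_ceramic-fibre blanket = ln(131.2/56.2)/(2π×0.093×21.4) = 0.0678 K/W
R_calcium silicate = ln(186.2/131.2)/(2π×0.053×21.4) = 0.04913 K/W
R_total = 0.1169 K/W
Q = ΔT/R_total = 182/0.1169
Q = 1560 W
T_interface = T_inner − Q·ΣR(inner→interface) = 197 − 1560×0.06782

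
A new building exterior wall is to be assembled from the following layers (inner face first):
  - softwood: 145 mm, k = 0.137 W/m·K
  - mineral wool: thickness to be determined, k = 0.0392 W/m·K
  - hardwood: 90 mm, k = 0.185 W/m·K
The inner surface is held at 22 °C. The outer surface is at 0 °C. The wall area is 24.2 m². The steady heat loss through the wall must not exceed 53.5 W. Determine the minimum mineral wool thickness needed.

Using the resistance-network approach (series):
R_softwood = L/(kA) = 0.145/(0.137×24.2) = 0.04374 K/W
R_hardwood = L/(kA) = 0.09/(0.185×24.2) = 0.0201 K/W
Sum of the known resistances R_other = 0.06384 K/W
Required total resistance R_tot = ΔT/Q_allow = 22/53.5 = 0.4112 K/W
R_mineral wool = R_tot − R_other = 0.3474 K/W
L = R·k·A = 0.3474×0.0392×24.2

L ≈ 330 mm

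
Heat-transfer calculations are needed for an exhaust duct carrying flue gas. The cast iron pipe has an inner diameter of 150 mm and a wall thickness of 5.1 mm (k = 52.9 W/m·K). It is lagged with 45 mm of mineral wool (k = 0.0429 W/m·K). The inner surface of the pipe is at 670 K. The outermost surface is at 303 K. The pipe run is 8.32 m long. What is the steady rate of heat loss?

Radial resistances (cylindrical: R_cond = ln(r_o/r_i)/(2πkL), R_conv = 1/(h·2πrL)):
R_cast iron pipe wall = ln(80.1/75)/(2π×52.9×8.32) = 2.379×10^-5 K/W
R_mineral wool = ln(125.1/80.1)/(2π×0.0429×8.32) = 0.1988 K/W
R_total = 0.1988 K/W
Q = ΔT/R_total = 367/0.1988

Q ≈ 1850 W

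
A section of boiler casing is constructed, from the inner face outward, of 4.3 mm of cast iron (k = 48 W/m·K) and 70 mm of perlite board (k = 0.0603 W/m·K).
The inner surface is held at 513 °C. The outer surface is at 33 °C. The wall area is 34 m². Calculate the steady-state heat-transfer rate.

Thermal resistances in series:
R_cast iron = L/(kA) = 0.0043/(48×34) = 2.635×10^-6 K/W
R_perlite board = L/(kA) = 0.07/(0.0603×34) = 0.03414 K/W
R_total = 0.03415 K/W
Q = ΔT / R_total = 480 / 0.03415

Q ≈ 14100 W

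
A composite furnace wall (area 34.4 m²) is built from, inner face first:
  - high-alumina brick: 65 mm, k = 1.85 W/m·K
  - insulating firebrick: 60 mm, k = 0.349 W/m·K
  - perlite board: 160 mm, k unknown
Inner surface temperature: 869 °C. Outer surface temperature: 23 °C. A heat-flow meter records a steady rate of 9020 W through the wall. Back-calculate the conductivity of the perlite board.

Thermal resistances in series:
R_high-alumina brick = L/(kA) = 0.065/(1.85×34.4) = 0.001021 K/W
R_insulating firebrick = L/(kA) = 0.06/(0.349×34.4) = 0.004998 K/W
Sum of known resistances R_other = 0.006019 K/W
Total R = ΔT/Q = 846/9020 = 0.09379 K/W
R_perlite board = R_total − R_other = 0.08777 K/W
k = L/(R·A) = 0.16/(0.08777×34.4)

k ≈ 0.053 W/(m·K)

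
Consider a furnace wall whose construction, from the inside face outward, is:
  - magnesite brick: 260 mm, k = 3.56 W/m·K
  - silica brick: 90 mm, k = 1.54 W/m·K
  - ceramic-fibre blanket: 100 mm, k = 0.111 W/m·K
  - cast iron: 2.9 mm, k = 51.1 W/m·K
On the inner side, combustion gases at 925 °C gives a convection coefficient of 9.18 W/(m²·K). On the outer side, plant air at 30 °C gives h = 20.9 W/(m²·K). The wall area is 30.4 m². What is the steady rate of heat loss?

Q ≈ 22900 W

Series thermal resistances:
R_inner film = 1/(h_i·A) = 1/(9.18×30.4) = 0.003583 K/W
R_magnesite brick = L/(kA) = 0.26/(3.56×30.4) = 0.002402 K/W
R_silica brick = L/(kA) = 0.09/(1.54×30.4) = 0.001922 K/W
R_ceramic-fibre blanket = L/(kA) = 0.1/(0.111×30.4) = 0.02963 K/W
R_cast iron = L/(kA) = 0.0029/(51.1×30.4) = 1.867×10^-6 K/W
R_outer film = 1/(h_o·A) = 1/(20.9×30.4) = 0.001574 K/W
R_total = 0.03912 K/W
Q = ΔT / R_total = 895 / 0.03912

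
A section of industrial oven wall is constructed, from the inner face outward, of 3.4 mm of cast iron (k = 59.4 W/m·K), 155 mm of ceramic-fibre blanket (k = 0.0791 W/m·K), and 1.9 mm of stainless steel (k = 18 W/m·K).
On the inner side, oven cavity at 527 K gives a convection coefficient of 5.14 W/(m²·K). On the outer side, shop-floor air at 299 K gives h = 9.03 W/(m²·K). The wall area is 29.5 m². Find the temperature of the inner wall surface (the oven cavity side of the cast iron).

Model the wall as resistances in series:
R_inner film = 1/(h_i·A) = 1/(5.14×29.5) = 0.006595 K/W
R_cast iron = L/(kA) = 0.0034/(59.4×29.5) = 1.94×10^-6 K/W
R_ceramic-fibre blanket = L/(kA) = 0.155/(0.0791×29.5) = 0.06643 K/W
R_stainless steel = L/(kA) = 0.0019/(18×29.5) = 3.578×10^-6 K/W
R_outer film = 1/(h_o·A) = 1/(9.03×29.5) = 0.003754 K/W
R_total = 0.07678 K/W;  Q = ΔT/R_total = 228/0.07678 = 2970 W
T_interface = T_inner − Q·ΣR(inner→interface) = 527 − 2970×0.006595

T ≈ 507 K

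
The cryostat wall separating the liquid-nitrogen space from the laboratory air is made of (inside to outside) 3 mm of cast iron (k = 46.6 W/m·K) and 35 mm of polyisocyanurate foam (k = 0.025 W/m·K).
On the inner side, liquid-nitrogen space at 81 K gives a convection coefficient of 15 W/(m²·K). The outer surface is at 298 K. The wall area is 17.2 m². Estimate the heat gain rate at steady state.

Q ≈ 2540 W

Using the resistance-network approach (series):
R_inner film = 1/(h_i·A) = 1/(15×17.2) = 0.003876 K/W
R_cast iron = L/(kA) = 0.003/(46.6×17.2) = 3.743×10^-6 K/W
R_polyisocyanurate foam = L/(kA) = 0.035/(0.025×17.2) = 0.0814 K/W
R_total = 0.08528 K/W
Q = ΔT / R_total = 217 / 0.08528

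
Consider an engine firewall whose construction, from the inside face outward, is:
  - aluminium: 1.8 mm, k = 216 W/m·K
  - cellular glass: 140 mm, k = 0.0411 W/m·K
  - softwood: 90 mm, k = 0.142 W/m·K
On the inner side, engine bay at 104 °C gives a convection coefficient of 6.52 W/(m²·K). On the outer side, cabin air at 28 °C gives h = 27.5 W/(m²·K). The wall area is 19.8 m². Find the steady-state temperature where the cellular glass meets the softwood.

Using the resistance-network approach (series):
R_inner film = 1/(h_i·A) = 1/(6.52×19.8) = 0.007746 K/W
R_aluminium = L/(kA) = 0.0018/(216×19.8) = 4.209×10^-7 K/W
R_cellular glass = L/(kA) = 0.14/(0.0411×19.8) = 0.172 K/W
R_softwood = L/(kA) = 0.09/(0.142×19.8) = 0.03201 K/W
R_outer film = 1/(h_o·A) = 1/(27.5×19.8) = 0.001837 K/W
R_total = 0.2136 K/W;  Q = ΔT/R_total = 76/0.2136 = 355.8 W
T_interface = T_inner − Q·ΣR(inner→interface) = 104 − 356×0.1798

T ≈ 40 °C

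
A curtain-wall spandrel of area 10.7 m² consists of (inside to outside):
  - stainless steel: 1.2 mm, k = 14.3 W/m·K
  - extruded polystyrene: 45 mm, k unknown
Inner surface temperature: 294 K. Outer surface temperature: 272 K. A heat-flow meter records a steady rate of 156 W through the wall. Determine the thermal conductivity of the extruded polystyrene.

k ≈ 0.0298 W/(m·K)

Model the wall as resistances in series:
R_stainless steel = L/(kA) = 0.0012/(14.3×10.7) = 7.843×10^-6 K/W
Sum of known resistances R_other = 7.843×10^-6 K/W
Total R = ΔT/Q = 22/156 = 0.141 K/W
R_extruded polystyrene = R_total − R_other = 0.141 K/W
k = L/(R·A) = 0.045/(0.141×10.7)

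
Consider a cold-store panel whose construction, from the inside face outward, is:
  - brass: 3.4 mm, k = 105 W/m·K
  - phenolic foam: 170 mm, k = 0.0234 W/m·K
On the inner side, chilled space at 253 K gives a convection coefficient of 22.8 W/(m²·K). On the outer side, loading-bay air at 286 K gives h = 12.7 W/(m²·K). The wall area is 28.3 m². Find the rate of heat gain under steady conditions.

Q ≈ 126 W

Using the resistance-network approach (series):
R_inner film = 1/(h_i·A) = 1/(22.8×28.3) = 0.00155 K/W
R_brass = L/(kA) = 0.0034/(105×28.3) = 1.144×10^-6 K/W
R_phenolic foam = L/(kA) = 0.17/(0.0234×28.3) = 0.2567 K/W
R_outer film = 1/(h_o·A) = 1/(12.7×28.3) = 0.002782 K/W
R_total = 0.261 K/W
Q = ΔT / R_total = 33 / 0.261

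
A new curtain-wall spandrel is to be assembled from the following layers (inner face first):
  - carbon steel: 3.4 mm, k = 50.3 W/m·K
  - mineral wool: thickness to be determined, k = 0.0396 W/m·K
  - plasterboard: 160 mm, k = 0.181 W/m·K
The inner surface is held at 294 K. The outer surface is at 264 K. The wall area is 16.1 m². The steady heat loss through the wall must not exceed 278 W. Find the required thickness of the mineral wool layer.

Using the resistance-network approach (series):
R_carbon steel = L/(kA) = 0.0034/(50.3×16.1) = 4.198×10^-6 K/W
R_plasterboard = L/(kA) = 0.16/(0.181×16.1) = 0.05491 K/W
Sum of the known resistances R_other = 0.05491 K/W
Required total resistance R_tot = ΔT/Q_allow = 30/278 = 0.1079 K/W
R_mineral wool = R_tot − R_other = 0.053 K/W
L = R·k·A = 0.053×0.0396×16.1

L ≈ 33.8 mm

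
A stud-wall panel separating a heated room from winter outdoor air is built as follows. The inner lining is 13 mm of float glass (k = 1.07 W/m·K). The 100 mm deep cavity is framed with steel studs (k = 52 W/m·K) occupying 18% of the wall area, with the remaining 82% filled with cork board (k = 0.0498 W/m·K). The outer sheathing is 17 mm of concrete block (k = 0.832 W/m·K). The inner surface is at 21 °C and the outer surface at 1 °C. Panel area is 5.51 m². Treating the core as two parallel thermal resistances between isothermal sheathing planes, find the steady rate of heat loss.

Sheathing layers in series; stud and cavity paths in parallel between them.
R_inner = 0.013/(1.07×5.51) = 0.002205 K/W
R_stud  = 0.1/(52×0.18×5.51) = 0.001939 K/W
R_cav   = 0.1/(0.0498×0.82×5.51) = 0.4444 K/W
1/R_core = 1/R_stud + 1/R_cav → R_core = 0.001931 K/W
R_outer = 0.017/(0.832×5.51) = 0.003708 K/W
R_total = 0.007844 K/W
Q = ΔT/R_total = 20/0.007844

Q ≈ 2550 W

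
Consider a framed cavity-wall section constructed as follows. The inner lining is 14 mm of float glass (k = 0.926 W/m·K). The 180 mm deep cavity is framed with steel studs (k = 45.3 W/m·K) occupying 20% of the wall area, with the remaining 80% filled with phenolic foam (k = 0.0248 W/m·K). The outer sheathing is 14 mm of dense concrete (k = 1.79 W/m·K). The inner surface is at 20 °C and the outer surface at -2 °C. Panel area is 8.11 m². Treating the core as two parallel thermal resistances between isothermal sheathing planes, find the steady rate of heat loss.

Q ≈ 4170 W

Sheathing layers in series; stud and cavity paths in parallel between them.
R_inner = 0.014/(0.926×8.11) = 0.001864 K/W
R_stud  = 0.18/(45.3×0.2×8.11) = 0.00245 K/W
R_cav   = 0.18/(0.0248×0.8×8.11) = 1.119 K/W
1/R_core = 1/R_stud + 1/R_cav → R_core = 0.002444 K/W
R_outer = 0.014/(1.79×8.11) = 9.644×10^-4 K/W
R_total = 0.005273 K/W
Q = ΔT/R_total = 22/0.005273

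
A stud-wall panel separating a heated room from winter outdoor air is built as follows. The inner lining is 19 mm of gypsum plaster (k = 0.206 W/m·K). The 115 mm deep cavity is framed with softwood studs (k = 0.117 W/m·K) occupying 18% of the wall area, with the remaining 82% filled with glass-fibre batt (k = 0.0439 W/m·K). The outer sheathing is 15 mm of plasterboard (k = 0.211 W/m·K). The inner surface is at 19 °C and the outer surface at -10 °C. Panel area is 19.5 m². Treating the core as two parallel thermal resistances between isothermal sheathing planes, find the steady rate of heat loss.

Q ≈ 260 W

Sheathing layers in series; stud and cavity paths in parallel between them.
R_inner = 0.019/(0.206×19.5) = 0.00473 K/W
R_stud  = 0.115/(0.117×0.18×19.5) = 0.28 K/W
R_cav   = 0.115/(0.0439×0.82×19.5) = 0.1638 K/W
1/R_core = 1/R_stud + 1/R_cav → R_core = 0.1034 K/W
R_outer = 0.015/(0.211×19.5) = 0.003646 K/W
R_total = 0.1117 K/W
Q = ΔT/R_total = 29/0.1117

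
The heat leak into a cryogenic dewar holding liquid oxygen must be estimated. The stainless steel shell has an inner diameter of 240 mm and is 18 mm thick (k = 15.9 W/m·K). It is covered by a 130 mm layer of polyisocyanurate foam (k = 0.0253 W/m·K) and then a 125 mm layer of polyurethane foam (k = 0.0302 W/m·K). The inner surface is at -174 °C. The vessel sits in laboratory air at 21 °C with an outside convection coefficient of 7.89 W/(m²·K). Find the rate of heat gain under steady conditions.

Q ≈ 13.7 W

Spherical conduction: R = (1/r_in − 1/r_out)/(4πk) per layer; series-sum.
R_stainless steel shell = (1/0.12 − 1/0.138)/(4π×15.9) = 0.00544 K/W
R_polyisocyanurate foam = (1/0.138 − 1/0.268)/(4π×0.0253) = 11.06 K/W
R_polyurethane foam = (1/0.268 − 1/0.393)/(4π×0.0302) = 3.127 K/W
R_outer film = 1/(h·4πr_o²) = 1/(7.89×4π×0.393²) = 0.0653 K/W
R_total = 14.25 K/W
Q = ΔT/R_total = 195/14.25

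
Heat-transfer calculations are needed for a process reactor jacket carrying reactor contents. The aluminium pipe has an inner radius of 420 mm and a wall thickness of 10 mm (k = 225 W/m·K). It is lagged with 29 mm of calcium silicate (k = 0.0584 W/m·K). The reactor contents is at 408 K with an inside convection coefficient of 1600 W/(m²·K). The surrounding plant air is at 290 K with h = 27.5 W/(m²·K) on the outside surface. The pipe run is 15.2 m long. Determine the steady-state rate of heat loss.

Per-layer cylindrical resistances, series-summed:
R_inner film = 1/(h_i·2πr₁L) = 1/(1600×2π×0.42×15.2) = 1.558×10^-5 K/W
R_aluminium pipe wall = ln(430/420)/(2π×225×15.2) = 1.095×10^-6 K/W
R_calcium silicate = ln(459/430)/(2π×0.0584×15.2) = 0.0117 K/W
R_outer film = 1/(h_o·2πr_oL) = 1/(27.5×2π×0.459×15.2) = 8.295×10^-4 K/W
R_total = 0.01255 K/W
Q = ΔT/R_total = 118/0.01255

Q ≈ 9400 W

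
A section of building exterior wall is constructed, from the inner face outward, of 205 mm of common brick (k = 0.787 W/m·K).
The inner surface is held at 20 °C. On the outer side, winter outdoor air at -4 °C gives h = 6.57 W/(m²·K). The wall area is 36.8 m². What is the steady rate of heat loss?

Model the wall as resistances in series:
R_common brick = L/(kA) = 0.205/(0.787×36.8) = 0.007078 K/W
R_outer film = 1/(h_o·A) = 1/(6.57×36.8) = 0.004136 K/W
R_total = 0.01121 K/W
Q = ΔT / R_total = 24 / 0.01121

Q ≈ 2140 W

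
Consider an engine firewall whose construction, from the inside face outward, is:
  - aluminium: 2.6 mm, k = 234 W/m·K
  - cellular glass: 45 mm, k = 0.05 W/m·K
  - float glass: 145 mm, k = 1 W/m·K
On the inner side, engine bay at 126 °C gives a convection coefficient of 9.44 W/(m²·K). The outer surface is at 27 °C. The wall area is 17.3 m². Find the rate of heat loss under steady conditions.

Q ≈ 1490 W

Treating each layer as a thermal resistance in series:
R_inner film = 1/(h_i·A) = 1/(9.44×17.3) = 0.006123 K/W
R_aluminium = L/(kA) = 0.0026/(234×17.3) = 6.423×10^-7 K/W
R_cellular glass = L/(kA) = 0.045/(0.05×17.3) = 0.05202 K/W
R_float glass = L/(kA) = 0.145/(1×17.3) = 0.008382 K/W
R_total = 0.06653 K/W
Q = ΔT / R_total = 99 / 0.06653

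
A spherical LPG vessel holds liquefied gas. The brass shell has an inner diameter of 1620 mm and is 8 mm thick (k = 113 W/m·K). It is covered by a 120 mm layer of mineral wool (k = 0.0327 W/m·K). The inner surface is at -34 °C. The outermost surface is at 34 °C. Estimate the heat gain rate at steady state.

Each spherical layer contributes R = (1/r_i − 1/r_o)/(4πk):
R_brass shell = (1/0.81 − 1/0.818)/(4π×113) = 8.503×10^-6 K/W
R_mineral wool = (1/0.818 − 1/0.938)/(4π×0.0327) = 0.3806 K/W
R_total = 0.3806 K/W
Q = ΔT/R_total = 68/0.3806

Q ≈ 179 W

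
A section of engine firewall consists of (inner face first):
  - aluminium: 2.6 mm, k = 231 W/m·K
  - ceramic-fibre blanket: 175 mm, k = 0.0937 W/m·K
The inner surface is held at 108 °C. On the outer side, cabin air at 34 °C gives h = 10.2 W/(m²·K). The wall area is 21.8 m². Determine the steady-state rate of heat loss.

Q ≈ 821 W

Treating each layer as a thermal resistance in series:
R_aluminium = L/(kA) = 0.0026/(231×21.8) = 5.163×10^-7 K/W
R_ceramic-fibre blanket = L/(kA) = 0.175/(0.0937×21.8) = 0.08567 K/W
R_outer film = 1/(h_o·A) = 1/(10.2×21.8) = 0.004497 K/W
R_total = 0.09017 K/W
Q = ΔT / R_total = 74 / 0.09017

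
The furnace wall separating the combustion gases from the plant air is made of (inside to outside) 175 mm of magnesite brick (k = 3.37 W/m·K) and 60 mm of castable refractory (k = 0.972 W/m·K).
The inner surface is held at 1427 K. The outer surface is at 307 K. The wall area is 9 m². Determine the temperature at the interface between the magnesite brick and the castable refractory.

T ≈ 915 K

Model the wall as resistances in series:
R_magnesite brick = L/(kA) = 0.175/(3.37×9) = 0.00577 K/W
R_castable refractory = L/(kA) = 0.06/(0.972×9) = 0.006859 K/W
R_total = 0.01263 K/W;  Q = ΔT/R_total = 1120/0.01263 = 88690 W
T_interface = T_inner − Q·ΣR(inner→interface) = 1427 − 88700×0.00577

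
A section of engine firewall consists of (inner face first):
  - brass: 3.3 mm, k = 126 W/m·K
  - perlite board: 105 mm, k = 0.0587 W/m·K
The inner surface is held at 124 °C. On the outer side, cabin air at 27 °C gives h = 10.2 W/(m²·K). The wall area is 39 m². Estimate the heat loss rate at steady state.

Q ≈ 2000 W

Using the resistance-network approach (series):
R_brass = L/(kA) = 0.0033/(126×39) = 6.716×10^-7 K/W
R_perlite board = L/(kA) = 0.105/(0.0587×39) = 0.04587 K/W
R_outer film = 1/(h_o·A) = 1/(10.2×39) = 0.002514 K/W
R_total = 0.04838 K/W
Q = ΔT / R_total = 97 / 0.04838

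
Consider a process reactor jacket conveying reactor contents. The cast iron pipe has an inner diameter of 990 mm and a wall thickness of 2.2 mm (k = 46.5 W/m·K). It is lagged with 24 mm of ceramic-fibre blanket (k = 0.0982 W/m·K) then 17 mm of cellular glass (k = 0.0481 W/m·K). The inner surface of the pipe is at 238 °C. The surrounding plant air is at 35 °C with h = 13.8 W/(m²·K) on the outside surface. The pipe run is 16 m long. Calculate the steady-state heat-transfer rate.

For a radial system each layer contributes R = ln(r_out/r_in)/(2πkL); films add R = 1/(hA).
R_cast iron pipe wall = ln(497.2/495)/(2π×46.5×16) = 9.486×10^-7 K/W
R_ceramic-fibre blanket = ln(521.2/497.2)/(2π×0.0982×16) = 0.004775 K/W
R_cellular glass = ln(538.2/521.2)/(2π×0.0481×16) = 0.006638 K/W
R_outer film = 1/(h_o·2πr_oL) = 1/(13.8×2π×0.5382×16) = 0.001339 K/W
R_total = 0.01275 K/W
Q = ΔT/R_total = 203/0.01275

Q ≈ 15900 W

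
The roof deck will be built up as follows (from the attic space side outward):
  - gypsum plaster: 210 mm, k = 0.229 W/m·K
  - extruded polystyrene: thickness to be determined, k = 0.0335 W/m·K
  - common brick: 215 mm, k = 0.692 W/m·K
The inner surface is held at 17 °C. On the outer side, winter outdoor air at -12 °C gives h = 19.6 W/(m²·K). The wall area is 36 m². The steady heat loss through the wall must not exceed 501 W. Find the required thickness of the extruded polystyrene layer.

L ≈ 27 mm

Treating each layer as a thermal resistance in series:
R_gypsum plaster = L/(kA) = 0.21/(0.229×36) = 0.02547 K/W
R_common brick = L/(kA) = 0.215/(0.692×36) = 0.00863 K/W
R_outer film = 1/(h_o·A) = 1/(19.6×36) = 0.001417 K/W
Sum of the known resistances R_other = 0.03552 K/W
Required total resistance R_tot = ΔT/Q_allow = 29/501 = 0.05788 K/W
R_extruded polystyrene = R_tot − R_other = 0.02236 K/W
L = R·k·A = 0.02236×0.0335×36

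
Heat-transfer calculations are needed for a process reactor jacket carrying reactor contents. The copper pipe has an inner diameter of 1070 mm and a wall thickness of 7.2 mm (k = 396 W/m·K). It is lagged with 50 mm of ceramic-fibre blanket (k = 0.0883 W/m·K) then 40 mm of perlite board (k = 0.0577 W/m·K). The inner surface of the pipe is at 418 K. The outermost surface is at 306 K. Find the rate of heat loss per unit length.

Cylindrical conduction, so R = ln(r₂/r₁)/(2πkL) per layer, in series:
R_copper pipe wall = ln(542.2/535)/(2π×396×1) = 5.373×10^-6 K/W
R_ceramic-fibre blanket = ln(592.2/542.2)/(2π×0.0883×1) = 0.159 K/W
R_perlite board = ln(632.2/592.2)/(2π×0.0577×1) = 0.1803 K/W
R_total = 0.3393 K/W
Q = ΔT/R_total = 112/0.3393

q′ ≈ 330 W/m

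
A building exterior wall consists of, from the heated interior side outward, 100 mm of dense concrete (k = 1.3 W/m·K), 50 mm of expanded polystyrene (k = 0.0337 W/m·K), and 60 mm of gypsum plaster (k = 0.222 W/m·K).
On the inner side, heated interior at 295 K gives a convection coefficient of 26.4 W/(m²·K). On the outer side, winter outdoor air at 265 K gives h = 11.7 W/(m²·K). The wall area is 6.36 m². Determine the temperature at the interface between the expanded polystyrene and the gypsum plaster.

Thermal resistances in series:
R_inner film = 1/(h_i·A) = 1/(26.4×6.36) = 0.005956 K/W
R_dense concrete = L/(kA) = 0.1/(1.3×6.36) = 0.01209 K/W
R_expanded polystyrene = L/(kA) = 0.05/(0.0337×6.36) = 0.2333 K/W
R_gypsum plaster = L/(kA) = 0.06/(0.222×6.36) = 0.0425 K/W
R_outer film = 1/(h_o·A) = 1/(11.7×6.36) = 0.01344 K/W
R_total = 0.3073 K/W;  Q = ΔT/R_total = 30/0.3073 = 97.63 W
T_interface = T_inner − Q·ΣR(inner→interface) = 295 − 97.6×0.2513

T ≈ 270 K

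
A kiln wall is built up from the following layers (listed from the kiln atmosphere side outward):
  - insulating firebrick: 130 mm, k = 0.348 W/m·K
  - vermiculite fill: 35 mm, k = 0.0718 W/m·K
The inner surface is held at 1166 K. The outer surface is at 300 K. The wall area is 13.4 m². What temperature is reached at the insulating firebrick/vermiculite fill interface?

T ≈ 790 K

Treating each layer as a thermal resistance in series:
R_insulating firebrick = L/(kA) = 0.13/(0.348×13.4) = 0.02788 K/W
R_vermiculite fill = L/(kA) = 0.035/(0.0718×13.4) = 0.03638 K/W
R_total = 0.06426 K/W;  Q = ΔT/R_total = 866/0.06426 = 13480 W
T_interface = T_inner − Q·ΣR(inner→interface) = 1166 − 13500×0.02788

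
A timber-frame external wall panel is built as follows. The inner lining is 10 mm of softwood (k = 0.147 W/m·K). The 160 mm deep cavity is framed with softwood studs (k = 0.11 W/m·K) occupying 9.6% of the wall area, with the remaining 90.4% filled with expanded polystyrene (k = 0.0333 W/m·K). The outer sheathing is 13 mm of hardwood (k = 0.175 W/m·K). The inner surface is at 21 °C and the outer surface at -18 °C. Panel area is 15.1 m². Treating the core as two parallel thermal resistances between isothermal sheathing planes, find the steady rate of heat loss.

Sheathing layers in series; stud and cavity paths in parallel between them.
R_inner = 0.01/(0.147×15.1) = 0.004505 K/W
R_stud  = 0.16/(0.11×0.096×15.1) = 1.003 K/W
R_cav   = 0.16/(0.0333×0.904×15.1) = 0.352 K/W
1/R_core = 1/R_stud + 1/R_cav → R_core = 0.2606 K/W
R_outer = 0.013/(0.175×15.1) = 0.00492 K/W
R_total = 0.27 K/W
Q = ΔT/R_total = 39/0.27

Q ≈ 144 W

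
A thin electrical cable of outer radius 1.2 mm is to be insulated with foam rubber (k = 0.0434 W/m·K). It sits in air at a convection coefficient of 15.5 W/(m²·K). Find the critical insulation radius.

r_cr ≈ 2.8 mm

For a cylinder r_cr = k/h = 0.0434/15.5
r_cr = 2.8 mm; since the bare radius (1.2 mm) is below r_cr, adding a thin layer of insulation will *increase* heat loss.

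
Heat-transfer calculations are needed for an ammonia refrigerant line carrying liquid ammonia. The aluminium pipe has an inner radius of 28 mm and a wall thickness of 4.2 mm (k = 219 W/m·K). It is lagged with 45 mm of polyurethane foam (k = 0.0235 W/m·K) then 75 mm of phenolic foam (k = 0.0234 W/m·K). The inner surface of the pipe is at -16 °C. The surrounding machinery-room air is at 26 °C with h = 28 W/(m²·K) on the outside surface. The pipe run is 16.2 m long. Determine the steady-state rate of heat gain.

Q ≈ 64.3 W

Radial resistances (cylindrical: R_cond = ln(r_o/r_i)/(2πkL), R_conv = 1/(h·2πrL)):
R_aluminium pipe wall = ln(32.2/28)/(2π×219×16.2) = 6.27×10^-6 K/W
R_polyurethane foam = ln(77.2/32.2)/(2π×0.0235×16.2) = 0.3656 K/W
R_phenolic foam = ln(152.2/77.2)/(2π×0.0234×16.2) = 0.285 K/W
R_outer film = 1/(h_o·2πr_oL) = 1/(28×2π×0.1522×16.2) = 0.002305 K/W
R_total = 0.6529 K/W
Q = ΔT/R_total = 42/0.6529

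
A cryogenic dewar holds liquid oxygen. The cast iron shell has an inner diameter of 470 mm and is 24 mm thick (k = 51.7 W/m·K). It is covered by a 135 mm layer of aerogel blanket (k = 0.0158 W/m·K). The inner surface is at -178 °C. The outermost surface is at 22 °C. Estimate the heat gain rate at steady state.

Each spherical layer contributes R = (1/r_i − 1/r_o)/(4πk):
R_cast iron shell = (1/0.235 − 1/0.259)/(4π×51.7) = 6.069×10^-4 K/W
R_aerogel blanket = (1/0.259 − 1/0.394)/(4π×0.0158) = 6.663 K/W
R_total = 6.664 K/W
Q = ΔT/R_total = 200/6.664

Q ≈ 30 W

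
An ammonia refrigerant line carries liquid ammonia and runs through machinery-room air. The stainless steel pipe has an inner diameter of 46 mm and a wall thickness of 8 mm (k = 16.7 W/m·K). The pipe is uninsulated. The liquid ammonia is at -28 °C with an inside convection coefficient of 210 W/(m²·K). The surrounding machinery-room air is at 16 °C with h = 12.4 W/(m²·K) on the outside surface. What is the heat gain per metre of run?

For a radial system each layer contributes R = ln(r_out/r_in)/(2πkL); films add R = 1/(hA).
R_inner film = 1/(h_i·2πr₁L) = 1/(210×2π×0.023×1) = 0.03295 K/W
R_stainless steel pipe wall = ln(31/23)/(2π×16.7×1) = 0.002845 K/W
R_outer film = 1/(h_o·2πr_oL) = 1/(12.4×2π×0.031×1) = 0.414 K/W
R_total = 0.4498 K/W
Q = ΔT/R_total = 44/0.4498

q′ ≈ 97.8 W/m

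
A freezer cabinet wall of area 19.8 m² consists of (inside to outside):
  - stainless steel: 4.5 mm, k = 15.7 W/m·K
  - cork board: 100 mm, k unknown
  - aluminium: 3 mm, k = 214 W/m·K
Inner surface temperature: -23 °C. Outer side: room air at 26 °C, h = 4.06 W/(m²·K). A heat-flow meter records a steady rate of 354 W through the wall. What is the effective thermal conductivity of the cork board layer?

Thermal resistances in series:
R_stainless steel = L/(kA) = 0.0045/(15.7×19.8) = 1.448×10^-5 K/W
R_aluminium = L/(kA) = 0.003/(214×19.8) = 7.08×10^-7 K/W
R_outer film = 1/(h_o·A) = 1/(4.06×19.8) = 0.01244 K/W
Sum of known resistances R_other = 0.01245 K/W
Total R = ΔT/Q = 49/354 = 0.1384 K/W
R_cork board = R_total − R_other = 0.126 K/W
k = L/(R·A) = 0.1/(0.126×19.8)

k ≈ 0.0401 W/(m·K)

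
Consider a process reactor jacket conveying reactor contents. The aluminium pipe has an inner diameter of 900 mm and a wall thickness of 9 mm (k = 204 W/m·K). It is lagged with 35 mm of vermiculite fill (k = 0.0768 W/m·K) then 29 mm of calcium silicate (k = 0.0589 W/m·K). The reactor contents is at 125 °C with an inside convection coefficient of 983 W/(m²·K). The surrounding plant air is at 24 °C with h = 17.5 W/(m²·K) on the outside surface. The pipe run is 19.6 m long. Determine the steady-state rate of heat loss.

For a radial system each layer contributes R = ln(r_out/r_in)/(2πkL); films add R = 1/(hA).
R_inner film = 1/(h_i·2πr₁L) = 1/(983×2π×0.45×19.6) = 1.836×10^-5 K/W
R_aluminium pipe wall = ln(459/450)/(2π×204×19.6) = 7.882×10^-7 K/W
R_vermiculite fill = ln(494/459)/(2π×0.0768×19.6) = 0.00777 K/W
R_calcium silicate = ln(523/494)/(2π×0.0589×19.6) = 0.007865 K/W
R_outer film = 1/(h_o·2πr_oL) = 1/(17.5×2π×0.523×19.6) = 8.872×10^-4 K/W
R_total = 0.01654 K/W
Q = ΔT/R_total = 101/0.01654

Q ≈ 6110 W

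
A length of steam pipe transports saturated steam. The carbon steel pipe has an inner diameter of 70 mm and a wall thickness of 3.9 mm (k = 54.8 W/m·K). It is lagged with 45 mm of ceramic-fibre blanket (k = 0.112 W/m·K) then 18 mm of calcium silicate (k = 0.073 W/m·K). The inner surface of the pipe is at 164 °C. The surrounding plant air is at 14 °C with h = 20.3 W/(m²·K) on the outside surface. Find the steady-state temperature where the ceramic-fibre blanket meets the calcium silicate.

Per-layer cylindrical resistances, series-summed:
R_carbon steel pipe wall = ln(38.9/35)/(2π×54.8×1) = 3.068×10^-4 K/W
R_ceramic-fibre blanket = ln(83.9/38.9)/(2π×0.112×1) = 1.092 K/W
R_calcium silicate = ln(101.9/83.9)/(2π×0.073×1) = 0.4238 K/W
R_outer film = 1/(h_o·2πr_oL) = 1/(20.3×2π×0.1019×1) = 0.07694 K/W
R_total = 1.593 K/W
Q = ΔT/R_total = 150/1.593
Q = 94.1 W/m
T_interface = T_inner − Q·ΣR(inner→interface) = 164 − 94.1×1.093

T ≈ 61.1 °C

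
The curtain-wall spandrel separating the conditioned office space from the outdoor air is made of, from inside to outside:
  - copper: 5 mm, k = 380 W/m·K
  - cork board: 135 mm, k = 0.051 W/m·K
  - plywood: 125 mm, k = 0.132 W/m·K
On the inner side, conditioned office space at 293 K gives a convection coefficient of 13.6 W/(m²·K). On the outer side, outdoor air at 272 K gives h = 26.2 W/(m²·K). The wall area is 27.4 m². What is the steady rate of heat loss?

Series thermal resistances:
R_inner film = 1/(h_i·A) = 1/(13.6×27.4) = 0.002684 K/W
R_copper = L/(kA) = 0.005/(380×27.4) = 4.802×10^-7 K/W
R_cork board = L/(kA) = 0.135/(0.051×27.4) = 0.09661 K/W
R_plywood = L/(kA) = 0.125/(0.132×27.4) = 0.03456 K/W
R_outer film = 1/(h_o·A) = 1/(26.2×27.4) = 0.001393 K/W
R_total = 0.1352 K/W
Q = ΔT / R_total = 21 / 0.1352

Q ≈ 155 W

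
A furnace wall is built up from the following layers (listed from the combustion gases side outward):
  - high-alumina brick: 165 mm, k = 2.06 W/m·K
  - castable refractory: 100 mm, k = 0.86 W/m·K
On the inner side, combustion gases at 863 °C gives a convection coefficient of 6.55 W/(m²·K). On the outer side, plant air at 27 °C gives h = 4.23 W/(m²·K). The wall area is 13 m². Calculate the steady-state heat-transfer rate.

Q ≈ 18600 W

Series thermal resistances:
R_inner film = 1/(h_i·A) = 1/(6.55×13) = 0.01174 K/W
R_high-alumina brick = L/(kA) = 0.165/(2.06×13) = 0.006161 K/W
R_castable refractory = L/(kA) = 0.1/(0.86×13) = 0.008945 K/W
R_outer film = 1/(h_o·A) = 1/(4.23×13) = 0.01819 K/W
R_total = 0.04503 K/W
Q = ΔT / R_total = 836 / 0.04503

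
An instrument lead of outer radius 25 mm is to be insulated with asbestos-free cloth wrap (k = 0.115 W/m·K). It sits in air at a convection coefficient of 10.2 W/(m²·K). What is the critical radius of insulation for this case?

For a cylinder r_cr = k/h = 0.115/10.2
r_cr = 11.3 mm; since the bare radius (25 mm) is above r_cr, any added insulation will reduce heat loss.

r_cr ≈ 11.3 mm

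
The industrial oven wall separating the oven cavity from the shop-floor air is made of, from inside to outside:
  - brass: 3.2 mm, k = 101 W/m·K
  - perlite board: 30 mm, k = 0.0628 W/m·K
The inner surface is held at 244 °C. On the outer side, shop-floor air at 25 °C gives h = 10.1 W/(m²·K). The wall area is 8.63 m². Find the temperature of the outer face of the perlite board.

T ≈ 62.6 °C

Series thermal resistances:
R_brass = L/(kA) = 0.0032/(101×8.63) = 3.671×10^-6 K/W
R_perlite board = L/(kA) = 0.03/(0.0628×8.63) = 0.05535 K/W
R_outer film = 1/(h_o·A) = 1/(10.1×8.63) = 0.01147 K/W
R_total = 0.06683 K/W;  Q = ΔT/R_total = 219/0.06683 = 3277 W
T_interface = T_inner − Q·ΣR(inner→interface) = 244 − 3280×0.05536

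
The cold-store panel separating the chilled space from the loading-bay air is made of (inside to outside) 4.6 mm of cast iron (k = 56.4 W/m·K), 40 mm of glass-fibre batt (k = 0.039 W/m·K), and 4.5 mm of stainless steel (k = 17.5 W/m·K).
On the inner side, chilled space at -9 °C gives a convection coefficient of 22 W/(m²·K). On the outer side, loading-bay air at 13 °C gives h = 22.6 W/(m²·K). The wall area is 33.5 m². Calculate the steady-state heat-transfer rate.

Using the resistance-network approach (series):
R_inner film = 1/(h_i·A) = 1/(22×33.5) = 0.001357 K/W
R_cast iron = L/(kA) = 0.0046/(56.4×33.5) = 2.435×10^-6 K/W
R_glass-fibre batt = L/(kA) = 0.04/(0.039×33.5) = 0.03062 K/W
R_stainless steel = L/(kA) = 0.0045/(17.5×33.5) = 7.676×10^-6 K/W
R_outer film = 1/(h_o·A) = 1/(22.6×33.5) = 0.001321 K/W
R_total = 0.0333 K/W
Q = ΔT / R_total = 22 / 0.0333

Q ≈ 661 W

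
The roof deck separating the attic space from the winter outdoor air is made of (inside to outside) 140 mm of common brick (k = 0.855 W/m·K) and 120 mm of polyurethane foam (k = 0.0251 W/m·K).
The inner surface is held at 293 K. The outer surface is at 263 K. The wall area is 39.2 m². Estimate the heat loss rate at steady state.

Thermal resistances in series:
R_common brick = L/(kA) = 0.14/(0.855×39.2) = 0.004177 K/W
R_polyurethane foam = L/(kA) = 0.12/(0.0251×39.2) = 0.122 K/W
R_total = 0.1261 K/W
Q = ΔT / R_total = 30 / 0.1261

Q ≈ 238 W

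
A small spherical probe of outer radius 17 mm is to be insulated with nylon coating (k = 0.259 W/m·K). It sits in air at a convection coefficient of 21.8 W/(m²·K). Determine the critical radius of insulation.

r_cr ≈ 23.8 mm

For a sphere r_cr = 2k/h = 2×0.259/21.8
r_cr = 23.8 mm; since the bare radius (17 mm) is below r_cr, adding a thin layer of insulation will *increase* heat loss.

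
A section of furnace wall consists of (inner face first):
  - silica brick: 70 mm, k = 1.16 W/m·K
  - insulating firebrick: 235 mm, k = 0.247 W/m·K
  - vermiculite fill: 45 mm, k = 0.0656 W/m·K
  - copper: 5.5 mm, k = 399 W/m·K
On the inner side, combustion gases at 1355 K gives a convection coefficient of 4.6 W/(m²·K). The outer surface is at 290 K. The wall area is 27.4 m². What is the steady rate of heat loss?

Q ≈ 15200 W

Using the resistance-network approach (series):
R_inner film = 1/(h_i·A) = 1/(4.6×27.4) = 0.007934 K/W
R_silica brick = L/(kA) = 0.07/(1.16×27.4) = 0.002202 K/W
R_insulating firebrick = L/(kA) = 0.235/(0.247×27.4) = 0.03472 K/W
R_vermiculite fill = L/(kA) = 0.045/(0.0656×27.4) = 0.02504 K/W
R_copper = L/(kA) = 0.0055/(399×27.4) = 5.031×10^-7 K/W
R_total = 0.0699 K/W
Q = ΔT / R_total = 1065 / 0.0699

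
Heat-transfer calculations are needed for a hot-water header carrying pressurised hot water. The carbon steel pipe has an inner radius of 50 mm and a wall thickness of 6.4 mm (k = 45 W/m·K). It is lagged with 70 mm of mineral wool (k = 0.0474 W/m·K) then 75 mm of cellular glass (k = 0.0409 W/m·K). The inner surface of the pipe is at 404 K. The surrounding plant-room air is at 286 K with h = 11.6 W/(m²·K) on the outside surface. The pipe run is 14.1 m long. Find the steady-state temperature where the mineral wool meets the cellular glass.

T ≈ 334 K

Cylindrical conduction, so R = ln(r₂/r₁)/(2πkL) per layer, in series:
R_carbon steel pipe wall = ln(56.4/50)/(2π×45×14.1) = 3.021×10^-5 K/W
R_mineral wool = ln(126.4/56.4)/(2π×0.0474×14.1) = 0.1922 K/W
R_cellular glass = ln(201.4/126.4)/(2π×0.0409×14.1) = 0.1286 K/W
R_outer film = 1/(h_o·2πr_oL) = 1/(11.6×2π×0.2014×14.1) = 0.004832 K/W
R_total = 0.3256 K/W
Q = ΔT/R_total = 118/0.3256
Q = 362 W
T_interface = T_inner − Q·ΣR(inner→interface) = 404 − 362×0.1922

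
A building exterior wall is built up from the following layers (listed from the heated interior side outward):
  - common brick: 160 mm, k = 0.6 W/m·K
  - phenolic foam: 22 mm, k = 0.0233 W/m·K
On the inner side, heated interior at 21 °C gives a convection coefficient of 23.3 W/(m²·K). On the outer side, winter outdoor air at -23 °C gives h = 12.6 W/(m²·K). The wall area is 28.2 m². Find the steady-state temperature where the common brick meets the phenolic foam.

T ≈ 10.8 °C

Using the resistance-network approach (series):
R_inner film = 1/(h_i·A) = 1/(23.3×28.2) = 0.001522 K/W
R_common brick = L/(kA) = 0.16/(0.6×28.2) = 0.009456 K/W
R_phenolic foam = L/(kA) = 0.022/(0.0233×28.2) = 0.03348 K/W
R_outer film = 1/(h_o·A) = 1/(12.6×28.2) = 0.002814 K/W
R_total = 0.04728 K/W;  Q = ΔT/R_total = 44/0.04728 = 930.7 W
T_interface = T_inner − Q·ΣR(inner→interface) = 21 − 931×0.01098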